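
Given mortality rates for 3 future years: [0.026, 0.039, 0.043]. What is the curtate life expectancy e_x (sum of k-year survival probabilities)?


e_x = sum_{k=1}^{n} k_p_x
k_p_x values:
  1_p_x = 0.974
  2_p_x = 0.936014
  3_p_x = 0.895765
e_x = 2.8058


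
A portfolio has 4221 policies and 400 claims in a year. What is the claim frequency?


frequency = claims / policies
= 400 / 4221
= 0.0948


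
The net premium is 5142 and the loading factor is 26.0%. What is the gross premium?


Gross = net * (1 + loading)
= 5142 * (1 + 0.26)
= 5142 * 1.26
= 6478.92


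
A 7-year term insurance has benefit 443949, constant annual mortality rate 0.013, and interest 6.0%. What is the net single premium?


NSP = benefit * sum_{k=0}^{n-1} k_p_x * q * v^(k+1)
With constant q=0.013, v=0.943396
Sum = 0.070014
NSP = 443949 * 0.070014
= 31082.4664


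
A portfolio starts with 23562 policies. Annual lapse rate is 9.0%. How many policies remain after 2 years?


remaining = initial * (1 - lapse)^years
= 23562 * (1 - 0.09)^2
= 23562 * 0.8281
= 19511.6922


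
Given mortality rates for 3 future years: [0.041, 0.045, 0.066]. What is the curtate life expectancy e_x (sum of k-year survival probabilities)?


e_x = sum_{k=1}^{n} k_p_x
k_p_x values:
  1_p_x = 0.959
  2_p_x = 0.915845
  3_p_x = 0.855399
e_x = 2.7302


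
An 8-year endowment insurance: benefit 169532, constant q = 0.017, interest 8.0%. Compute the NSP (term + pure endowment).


Term component = 15716.985
Pure endowment = 8_p_x * v^8 * benefit = 0.871823 * 0.540269 * 169532 = 79852.7329
NSP = 95569.7179


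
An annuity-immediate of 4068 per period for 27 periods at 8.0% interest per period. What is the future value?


FV = PMT * ((1+i)^n - 1) / i
= 4068 * ((1.08)^27 - 1) / 0.08
= 4068 * (7.988061 - 1) / 0.08
= 355342.9257


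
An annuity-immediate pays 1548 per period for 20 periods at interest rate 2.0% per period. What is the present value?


PV = PMT * (1 - (1+i)^(-n)) / i
= 1548 * (1 - (1+0.02)^(-20)) / 0.02
= 1548 * (1 - 0.672971) / 0.02
= 1548 * 16.351433
= 25312.0188


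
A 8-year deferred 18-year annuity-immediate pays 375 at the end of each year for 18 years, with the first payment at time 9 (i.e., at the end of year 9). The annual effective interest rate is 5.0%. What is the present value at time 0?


PV at time 8 of the 18-year annuity-immediate:
a_n = 375 * (1-(1+0.05)^(-18))/0.05 = 4383.5951
Discount back 8 years to time 0:
PV = 4383.5951 * (1+0.05)^(-8)
= 4383.5951 * 0.676839
= 2966.9897


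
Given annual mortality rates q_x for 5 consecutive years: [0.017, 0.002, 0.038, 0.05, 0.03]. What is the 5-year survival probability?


p_k = 1 - q_k for each year
Survival = product of (1 - q_k)
= 0.983 * 0.998 * 0.962 * 0.95 * 0.97
= 0.8697


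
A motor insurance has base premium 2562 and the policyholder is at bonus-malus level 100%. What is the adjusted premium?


adjusted = base * BM_level / 100
= 2562 * 100 / 100
= 2562 * 1.0
= 2562.0


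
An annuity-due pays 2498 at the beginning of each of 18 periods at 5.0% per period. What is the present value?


PV_due = PMT * (1-(1+i)^(-n))/i * (1+i)
PV_immediate = 29200.5881
PV_due = 29200.5881 * 1.05
= 30660.6175


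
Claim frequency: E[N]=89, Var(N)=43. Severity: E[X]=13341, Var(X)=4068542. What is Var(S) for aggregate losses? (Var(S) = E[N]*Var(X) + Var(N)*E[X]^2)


Var(S) = E[N]*Var(X) + Var(N)*E[X]^2
= 89*4068542 + 43*13341^2
= 362100238 + 7653238083
= 8.0153e+09


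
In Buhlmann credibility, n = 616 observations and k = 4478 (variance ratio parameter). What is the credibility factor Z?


Z = n / (n + k)
= 616 / (616 + 4478)
= 616 / 5094
= 0.1209


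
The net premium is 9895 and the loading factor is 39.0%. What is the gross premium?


Gross = net * (1 + loading)
= 9895 * (1 + 0.39)
= 9895 * 1.39
= 13754.05


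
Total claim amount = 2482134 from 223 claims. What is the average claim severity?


severity = total / number
= 2482134 / 223
= 11130.6457


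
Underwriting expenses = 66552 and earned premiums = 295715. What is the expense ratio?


Expense ratio = expenses / premiums
= 66552 / 295715
= 0.2251


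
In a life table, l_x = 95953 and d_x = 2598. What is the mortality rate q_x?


q_x = d_x / l_x
= 2598 / 95953
= 0.0271


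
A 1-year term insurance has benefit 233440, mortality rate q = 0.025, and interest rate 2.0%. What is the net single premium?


NSP = benefit * q * v
v = 1/(1+i) = 0.980392
NSP = 233440 * 0.025 * 0.980392
= 5721.5686


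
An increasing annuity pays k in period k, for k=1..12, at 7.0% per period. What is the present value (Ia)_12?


(Ia)_n = sum_{k=1}^{n} k * v^k, v = 1/(1+i)
v = 0.934579
Sum computed term by term:
(Ia)_12 = 45.2933


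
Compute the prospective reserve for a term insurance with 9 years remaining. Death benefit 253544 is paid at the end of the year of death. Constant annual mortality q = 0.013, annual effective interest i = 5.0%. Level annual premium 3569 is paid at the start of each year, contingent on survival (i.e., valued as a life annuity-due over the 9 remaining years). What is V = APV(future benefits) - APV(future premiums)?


v = 1/(1+i) = 0.952381
APV(future benefits) per unit = sum_{k=0}^{8} k_p_x * q * v^(k+1) = 0.088112
APV(future benefits) = 253544 * 0.088112 = 22340.3155
Life annuity-due factor ä_{x:9} = sum_{k=0}^{8} k_p_x * v^k = 7.116753
APV(future premiums) = 3569 * 7.116753 = 25399.6925
V = 22340.3155 - 25399.6925
= -3059.377


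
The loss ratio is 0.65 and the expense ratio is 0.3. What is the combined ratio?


Combined ratio = loss ratio + expense ratio
= 0.65 + 0.3
= 0.95


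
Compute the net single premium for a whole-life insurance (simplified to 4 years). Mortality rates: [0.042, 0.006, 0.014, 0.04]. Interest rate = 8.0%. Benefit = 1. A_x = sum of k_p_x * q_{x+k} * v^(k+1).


v = 0.925926
Year 0: k_p_x=1.0, q=0.042, term=0.038889
Year 1: k_p_x=0.958, q=0.006, term=0.004928
Year 2: k_p_x=0.952252, q=0.014, term=0.010583
Year 3: k_p_x=0.93892, q=0.04, term=0.027605
A_x = 0.082


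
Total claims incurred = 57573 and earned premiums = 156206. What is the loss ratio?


Loss ratio = claims / premiums
= 57573 / 156206
= 0.3686


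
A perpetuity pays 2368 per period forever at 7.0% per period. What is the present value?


PV = PMT / i
= 2368 / 0.07
= 33828.5714


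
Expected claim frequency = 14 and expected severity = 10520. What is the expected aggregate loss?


E[S] = E[N] * E[X]
= 14 * 10520
= 147280


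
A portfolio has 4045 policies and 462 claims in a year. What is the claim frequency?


frequency = claims / policies
= 462 / 4045
= 0.1142


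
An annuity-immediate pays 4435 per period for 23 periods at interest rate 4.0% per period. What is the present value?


PV = PMT * (1 - (1+i)^(-n)) / i
= 4435 * (1 - (1+0.04)^(-23)) / 0.04
= 4435 * (1 - 0.405726) / 0.04
= 4435 * 14.856842
= 65890.0928


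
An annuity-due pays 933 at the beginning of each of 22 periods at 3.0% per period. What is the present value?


PV_due = PMT * (1-(1+i)^(-n))/i * (1+i)
PV_immediate = 14869.1432
PV_due = 14869.1432 * 1.03
= 15315.2175


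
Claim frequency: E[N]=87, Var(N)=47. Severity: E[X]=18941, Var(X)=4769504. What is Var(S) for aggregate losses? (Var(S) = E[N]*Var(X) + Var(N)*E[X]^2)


Var(S) = E[N]*Var(X) + Var(N)*E[X]^2
= 87*4769504 + 47*18941^2
= 414946848 + 16861789607
= 1.7277e+10


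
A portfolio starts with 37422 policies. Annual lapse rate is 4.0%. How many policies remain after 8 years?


remaining = initial * (1 - lapse)^years
= 37422 * (1 - 0.04)^8
= 37422 * 0.72139
= 26995.8408


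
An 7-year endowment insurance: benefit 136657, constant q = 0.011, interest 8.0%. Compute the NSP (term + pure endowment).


Term component = 7598.4425
Pure endowment = 7_p_x * v^7 * benefit = 0.925495 * 0.58349 * 136657 = 73797.1577
NSP = 81395.6002


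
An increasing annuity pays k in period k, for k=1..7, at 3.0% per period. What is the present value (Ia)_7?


(Ia)_n = sum_{k=1}^{n} k * v^k, v = 1/(1+i)
v = 0.970874
Sum computed term by term:
(Ia)_7 = 24.185


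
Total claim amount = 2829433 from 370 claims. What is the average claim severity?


severity = total / number
= 2829433 / 370
= 7647.1162


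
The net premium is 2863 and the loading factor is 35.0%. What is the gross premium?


Gross = net * (1 + loading)
= 2863 * (1 + 0.35)
= 2863 * 1.35
= 3865.05


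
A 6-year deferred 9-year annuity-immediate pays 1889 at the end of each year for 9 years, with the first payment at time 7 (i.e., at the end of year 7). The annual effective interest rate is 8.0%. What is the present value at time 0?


PV at time 6 of the 9-year annuity-immediate:
a_n = 1889 * (1-(1+0.08)^(-9))/0.08 = 11800.3713
Discount back 6 years to time 0:
PV = 11800.3713 * (1+0.08)^(-6)
= 11800.3713 * 0.63017
= 7436.2356


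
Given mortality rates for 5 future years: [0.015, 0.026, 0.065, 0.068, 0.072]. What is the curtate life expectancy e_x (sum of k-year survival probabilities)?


e_x = sum_{k=1}^{n} k_p_x
k_p_x values:
  1_p_x = 0.985
  2_p_x = 0.95939
  3_p_x = 0.89703
  4_p_x = 0.836032
  5_p_x = 0.775837
e_x = 4.4533


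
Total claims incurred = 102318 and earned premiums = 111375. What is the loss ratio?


Loss ratio = claims / premiums
= 102318 / 111375
= 0.9187


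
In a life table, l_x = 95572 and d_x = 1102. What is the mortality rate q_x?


q_x = d_x / l_x
= 1102 / 95572
= 0.0115


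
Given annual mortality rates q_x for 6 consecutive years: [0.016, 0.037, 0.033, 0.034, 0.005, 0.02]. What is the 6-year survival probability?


p_k = 1 - q_k for each year
Survival = product of (1 - q_k)
= 0.984 * 0.963 * 0.967 * 0.966 * 0.995 * 0.98
= 0.8631


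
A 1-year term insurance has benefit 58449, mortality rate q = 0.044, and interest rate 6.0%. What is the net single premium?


NSP = benefit * q * v
v = 1/(1+i) = 0.943396
NSP = 58449 * 0.044 * 0.943396
= 2426.1849


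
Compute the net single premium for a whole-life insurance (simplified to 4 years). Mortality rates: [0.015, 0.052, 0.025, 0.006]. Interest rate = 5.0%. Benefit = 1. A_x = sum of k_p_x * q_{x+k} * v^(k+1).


v = 0.952381
Year 0: k_p_x=1.0, q=0.015, term=0.014286
Year 1: k_p_x=0.985, q=0.052, term=0.046458
Year 2: k_p_x=0.93378, q=0.025, term=0.020166
Year 3: k_p_x=0.910435, q=0.006, term=0.004494
A_x = 0.0854


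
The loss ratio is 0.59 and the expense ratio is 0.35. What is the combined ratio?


Combined ratio = loss ratio + expense ratio
= 0.59 + 0.35
= 0.94


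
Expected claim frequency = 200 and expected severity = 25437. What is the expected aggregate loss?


E[S] = E[N] * E[X]
= 200 * 25437
= 5.0874e+06


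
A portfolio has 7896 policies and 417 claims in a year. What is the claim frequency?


frequency = claims / policies
= 417 / 7896
= 0.0528


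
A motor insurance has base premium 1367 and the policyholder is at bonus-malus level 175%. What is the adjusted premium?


adjusted = base * BM_level / 100
= 1367 * 175 / 100
= 1367 * 1.75
= 2392.25


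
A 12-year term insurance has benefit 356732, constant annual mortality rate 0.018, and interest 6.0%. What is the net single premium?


NSP = benefit * sum_{k=0}^{n-1} k_p_x * q * v^(k+1)
With constant q=0.018, v=0.943396
Sum = 0.138545
NSP = 356732 * 0.138545
= 49423.4099


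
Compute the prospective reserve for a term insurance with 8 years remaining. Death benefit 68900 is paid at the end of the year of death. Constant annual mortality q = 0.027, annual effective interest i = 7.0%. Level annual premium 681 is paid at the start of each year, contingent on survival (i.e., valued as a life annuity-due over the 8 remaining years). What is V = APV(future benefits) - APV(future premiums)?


v = 1/(1+i) = 0.934579
APV(future benefits) per unit = sum_{k=0}^{7} k_p_x * q * v^(k+1) = 0.148206
APV(future benefits) = 68900 * 0.148206 = 10211.4211
Life annuity-due factor ä_{x:8} = sum_{k=0}^{7} k_p_x * v^k = 5.873365
APV(future premiums) = 681 * 5.873365 = 3999.7614
V = 10211.4211 - 3999.7614
= 6211.6596


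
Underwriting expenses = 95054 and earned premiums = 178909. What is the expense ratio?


Expense ratio = expenses / premiums
= 95054 / 178909
= 0.5313


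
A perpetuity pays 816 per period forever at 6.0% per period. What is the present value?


PV = PMT / i
= 816 / 0.06
= 13600.0


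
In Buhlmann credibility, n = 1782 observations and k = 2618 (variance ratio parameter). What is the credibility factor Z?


Z = n / (n + k)
= 1782 / (1782 + 2618)
= 1782 / 4400
= 0.405


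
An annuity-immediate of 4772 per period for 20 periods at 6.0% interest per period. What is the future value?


FV = PMT * ((1+i)^n - 1) / i
= 4772 * ((1.06)^20 - 1) / 0.06
= 4772 * (3.207135 - 1) / 0.06
= 175540.8412


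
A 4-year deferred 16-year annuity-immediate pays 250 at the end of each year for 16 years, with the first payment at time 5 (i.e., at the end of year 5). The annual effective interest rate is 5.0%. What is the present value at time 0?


PV at time 4 of the 16-year annuity-immediate:
a_n = 250 * (1-(1+0.05)^(-16))/0.05 = 2709.4424
Discount back 4 years to time 0:
PV = 2709.4424 * (1+0.05)^(-4)
= 2709.4424 * 0.822702
= 2229.065


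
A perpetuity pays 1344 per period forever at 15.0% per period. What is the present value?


PV = PMT / i
= 1344 / 0.15
= 8960.0


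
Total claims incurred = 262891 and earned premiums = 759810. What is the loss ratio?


Loss ratio = claims / premiums
= 262891 / 759810
= 0.346


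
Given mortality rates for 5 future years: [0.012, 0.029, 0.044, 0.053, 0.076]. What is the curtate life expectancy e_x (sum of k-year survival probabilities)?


e_x = sum_{k=1}^{n} k_p_x
k_p_x values:
  1_p_x = 0.988
  2_p_x = 0.959348
  3_p_x = 0.917137
  4_p_x = 0.868528
  5_p_x = 0.80252
e_x = 4.5355


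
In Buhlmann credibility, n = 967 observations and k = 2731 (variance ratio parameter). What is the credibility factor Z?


Z = n / (n + k)
= 967 / (967 + 2731)
= 967 / 3698
= 0.2615


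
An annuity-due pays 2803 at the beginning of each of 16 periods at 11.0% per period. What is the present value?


PV_due = PMT * (1-(1+i)^(-n))/i * (1+i)
PV_immediate = 20683.7905
PV_due = 20683.7905 * 1.11
= 22959.0074


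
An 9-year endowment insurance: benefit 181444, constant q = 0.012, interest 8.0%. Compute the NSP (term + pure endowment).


Term component = 13046.3589
Pure endowment = 9_p_x * v^9 * benefit = 0.897041 * 0.500249 * 181444 = 81421.9152
NSP = 94468.2741


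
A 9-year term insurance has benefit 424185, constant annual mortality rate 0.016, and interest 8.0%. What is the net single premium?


NSP = benefit * sum_{k=0}^{n-1} k_p_x * q * v^(k+1)
With constant q=0.016, v=0.925926
Sum = 0.094557
NSP = 424185 * 0.094557
= 40109.8478


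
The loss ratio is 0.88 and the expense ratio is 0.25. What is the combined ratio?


Combined ratio = loss ratio + expense ratio
= 0.88 + 0.25
= 1.13


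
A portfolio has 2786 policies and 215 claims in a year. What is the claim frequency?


frequency = claims / policies
= 215 / 2786
= 0.0772


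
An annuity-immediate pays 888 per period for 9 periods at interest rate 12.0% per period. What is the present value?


PV = PMT * (1 - (1+i)^(-n)) / i
= 888 * (1 - (1+0.12)^(-9)) / 0.12
= 888 * (1 - 0.36061) / 0.12
= 888 * 5.32825
= 4731.4858


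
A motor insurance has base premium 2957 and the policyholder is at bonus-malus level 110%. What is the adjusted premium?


adjusted = base * BM_level / 100
= 2957 * 110 / 100
= 2957 * 1.1
= 3252.7


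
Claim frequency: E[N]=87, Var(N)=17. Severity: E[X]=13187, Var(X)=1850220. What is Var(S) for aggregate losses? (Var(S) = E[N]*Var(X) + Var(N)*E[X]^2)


Var(S) = E[N]*Var(X) + Var(N)*E[X]^2
= 87*1850220 + 17*13187^2
= 160969140 + 2956248473
= 3.1172e+09


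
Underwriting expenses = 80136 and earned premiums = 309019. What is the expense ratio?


Expense ratio = expenses / premiums
= 80136 / 309019
= 0.2593


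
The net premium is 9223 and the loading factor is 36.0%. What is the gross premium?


Gross = net * (1 + loading)
= 9223 * (1 + 0.36)
= 9223 * 1.36
= 12543.28


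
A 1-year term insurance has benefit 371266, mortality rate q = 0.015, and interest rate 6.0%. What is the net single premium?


NSP = benefit * q * v
v = 1/(1+i) = 0.943396
NSP = 371266 * 0.015 * 0.943396
= 5253.7642


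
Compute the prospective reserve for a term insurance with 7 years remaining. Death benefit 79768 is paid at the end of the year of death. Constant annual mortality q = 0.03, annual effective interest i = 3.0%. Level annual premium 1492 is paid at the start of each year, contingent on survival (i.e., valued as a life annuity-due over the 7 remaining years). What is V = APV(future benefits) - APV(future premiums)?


v = 1/(1+i) = 0.970874
APV(future benefits) per unit = sum_{k=0}^{6} k_p_x * q * v^(k+1) = 0.171518
APV(future benefits) = 79768 * 0.171518 = 13681.6481
Life annuity-due factor ä_{x:7} = sum_{k=0}^{6} k_p_x * v^k = 5.888785
APV(future premiums) = 1492 * 5.888785 = 8786.0669
V = 13681.6481 - 8786.0669
= 4895.5812


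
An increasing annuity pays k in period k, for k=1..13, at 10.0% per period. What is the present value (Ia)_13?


(Ia)_n = sum_{k=1}^{n} k * v^k, v = 1/(1+i)
v = 0.909091
Sum computed term by term:
(Ia)_13 = 40.4805


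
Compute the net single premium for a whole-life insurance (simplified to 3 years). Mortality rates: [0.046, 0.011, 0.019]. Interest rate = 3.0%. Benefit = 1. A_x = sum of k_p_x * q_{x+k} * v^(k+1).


v = 0.970874
Year 0: k_p_x=1.0, q=0.046, term=0.04466
Year 1: k_p_x=0.954, q=0.011, term=0.009892
Year 2: k_p_x=0.943506, q=0.019, term=0.016405
A_x = 0.071


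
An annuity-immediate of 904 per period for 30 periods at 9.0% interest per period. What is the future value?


FV = PMT * ((1+i)^n - 1) / i
= 904 * ((1.09)^30 - 1) / 0.09
= 904 * (13.267678 - 1) / 0.09
= 123222.0148


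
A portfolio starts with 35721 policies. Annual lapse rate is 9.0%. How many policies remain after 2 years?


remaining = initial * (1 - lapse)^years
= 35721 * (1 - 0.09)^2
= 35721 * 0.8281
= 29580.5601


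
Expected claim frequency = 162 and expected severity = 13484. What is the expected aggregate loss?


E[S] = E[N] * E[X]
= 162 * 13484
= 2.1844e+06


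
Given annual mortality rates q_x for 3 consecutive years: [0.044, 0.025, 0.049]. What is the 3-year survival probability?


p_k = 1 - q_k for each year
Survival = product of (1 - q_k)
= 0.956 * 0.975 * 0.951
= 0.8864


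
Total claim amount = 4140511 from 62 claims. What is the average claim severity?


severity = total / number
= 4140511 / 62
= 66782.4355


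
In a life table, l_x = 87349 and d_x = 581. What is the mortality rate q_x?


q_x = d_x / l_x
= 581 / 87349
= 0.0067


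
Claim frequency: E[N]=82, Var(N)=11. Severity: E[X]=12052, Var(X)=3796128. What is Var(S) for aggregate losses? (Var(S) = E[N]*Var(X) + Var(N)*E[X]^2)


Var(S) = E[N]*Var(X) + Var(N)*E[X]^2
= 82*3796128 + 11*12052^2
= 311282496 + 1597757744
= 1.9090e+09


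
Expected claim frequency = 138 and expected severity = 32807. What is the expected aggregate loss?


E[S] = E[N] * E[X]
= 138 * 32807
= 4.5274e+06


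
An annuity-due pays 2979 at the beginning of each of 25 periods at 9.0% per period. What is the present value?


PV_due = PMT * (1-(1+i)^(-n))/i * (1+i)
PV_immediate = 29261.4646
PV_due = 29261.4646 * 1.09
= 31894.9965


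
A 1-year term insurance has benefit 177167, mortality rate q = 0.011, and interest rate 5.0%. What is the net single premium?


NSP = benefit * q * v
v = 1/(1+i) = 0.952381
NSP = 177167 * 0.011 * 0.952381
= 1856.0352


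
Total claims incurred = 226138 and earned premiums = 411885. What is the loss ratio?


Loss ratio = claims / premiums
= 226138 / 411885
= 0.549


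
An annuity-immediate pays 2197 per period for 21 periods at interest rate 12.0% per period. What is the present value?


PV = PMT * (1 - (1+i)^(-n)) / i
= 2197 * (1 - (1+0.12)^(-21)) / 0.12
= 2197 * (1 - 0.09256) / 0.12
= 2197 * 7.562003
= 16613.7211


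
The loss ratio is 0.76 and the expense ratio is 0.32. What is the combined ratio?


Combined ratio = loss ratio + expense ratio
= 0.76 + 0.32
= 1.08


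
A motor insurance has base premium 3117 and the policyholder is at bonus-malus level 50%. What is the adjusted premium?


adjusted = base * BM_level / 100
= 3117 * 50 / 100
= 3117 * 0.5
= 1558.5


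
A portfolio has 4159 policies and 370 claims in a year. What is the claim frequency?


frequency = claims / policies
= 370 / 4159
= 0.089


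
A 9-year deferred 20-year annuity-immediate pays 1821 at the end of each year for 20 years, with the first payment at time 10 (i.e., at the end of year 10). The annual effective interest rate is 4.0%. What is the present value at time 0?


PV at time 9 of the 20-year annuity-immediate:
a_n = 1821 * (1-(1+0.04)^(-20))/0.04 = 24747.9843
Discount back 9 years to time 0:
PV = 24747.9843 * (1+0.04)^(-9)
= 24747.9843 * 0.702587
= 17387.6055


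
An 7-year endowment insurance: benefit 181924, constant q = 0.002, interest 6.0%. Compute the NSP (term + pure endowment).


Term component = 2019.9316
Pure endowment = 7_p_x * v^7 * benefit = 0.986084 * 0.665057 * 181924 = 119306.1218
NSP = 121326.0533


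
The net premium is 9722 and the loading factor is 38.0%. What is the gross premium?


Gross = net * (1 + loading)
= 9722 * (1 + 0.38)
= 9722 * 1.38
= 13416.36


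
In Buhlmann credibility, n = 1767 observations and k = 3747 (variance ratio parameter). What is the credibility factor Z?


Z = n / (n + k)
= 1767 / (1767 + 3747)
= 1767 / 5514
= 0.3205


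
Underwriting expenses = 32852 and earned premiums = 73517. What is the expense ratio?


Expense ratio = expenses / premiums
= 32852 / 73517
= 0.4469


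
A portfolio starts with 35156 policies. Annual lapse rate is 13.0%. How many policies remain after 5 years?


remaining = initial * (1 - lapse)^years
= 35156 * (1 - 0.13)^5
= 35156 * 0.498421
= 17522.4859


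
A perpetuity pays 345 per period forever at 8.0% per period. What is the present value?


PV = PMT / i
= 345 / 0.08
= 4312.5


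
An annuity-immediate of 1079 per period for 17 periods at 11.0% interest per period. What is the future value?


FV = PMT * ((1+i)^n - 1) / i
= 1079 * ((1.11)^17 - 1) / 0.11
= 1079 * (5.895093 - 1) / 0.11
= 48016.4094


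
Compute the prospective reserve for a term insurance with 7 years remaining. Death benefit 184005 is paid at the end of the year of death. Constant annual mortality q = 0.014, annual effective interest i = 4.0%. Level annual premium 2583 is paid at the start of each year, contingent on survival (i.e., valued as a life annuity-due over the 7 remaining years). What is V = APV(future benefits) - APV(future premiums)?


v = 1/(1+i) = 0.961538
APV(future benefits) per unit = sum_{k=0}^{6} k_p_x * q * v^(k+1) = 0.080759
APV(future benefits) = 184005 * 0.080759 = 14860.0255
Life annuity-due factor ä_{x:7} = sum_{k=0}^{6} k_p_x * v^k = 5.999226
APV(future premiums) = 2583 * 5.999226 = 15496.0011
V = 14860.0255 - 15496.0011
= -635.9757


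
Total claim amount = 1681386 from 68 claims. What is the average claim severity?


severity = total / number
= 1681386 / 68
= 24726.2647


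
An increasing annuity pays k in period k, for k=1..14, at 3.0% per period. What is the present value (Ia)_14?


(Ia)_n = sum_{k=1}^{n} k * v^k, v = 1/(1+i)
v = 0.970874
Sum computed term by term:
(Ia)_14 = 79.3102


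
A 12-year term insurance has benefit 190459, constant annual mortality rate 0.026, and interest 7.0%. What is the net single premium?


NSP = benefit * sum_{k=0}^{n-1} k_p_x * q * v^(k+1)
With constant q=0.026, v=0.934579
Sum = 0.183173
NSP = 190459 * 0.183173
= 34886.9023


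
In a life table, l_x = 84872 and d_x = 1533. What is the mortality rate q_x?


q_x = d_x / l_x
= 1533 / 84872
= 0.0181


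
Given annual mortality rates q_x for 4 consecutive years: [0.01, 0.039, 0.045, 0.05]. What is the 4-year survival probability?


p_k = 1 - q_k for each year
Survival = product of (1 - q_k)
= 0.99 * 0.961 * 0.955 * 0.95
= 0.8631


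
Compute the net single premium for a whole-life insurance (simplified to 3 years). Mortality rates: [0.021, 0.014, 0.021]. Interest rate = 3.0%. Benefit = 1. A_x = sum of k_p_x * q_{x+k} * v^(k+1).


v = 0.970874
Year 0: k_p_x=1.0, q=0.021, term=0.020388
Year 1: k_p_x=0.979, q=0.014, term=0.012919
Year 2: k_p_x=0.965294, q=0.021, term=0.018551
A_x = 0.0519


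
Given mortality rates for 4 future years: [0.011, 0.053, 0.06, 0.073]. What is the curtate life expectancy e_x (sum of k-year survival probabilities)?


e_x = sum_{k=1}^{n} k_p_x
k_p_x values:
  1_p_x = 0.989
  2_p_x = 0.936583
  3_p_x = 0.880388
  4_p_x = 0.81612
e_x = 3.6221


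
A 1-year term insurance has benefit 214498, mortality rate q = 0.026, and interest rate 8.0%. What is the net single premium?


NSP = benefit * q * v
v = 1/(1+i) = 0.925926
NSP = 214498 * 0.026 * 0.925926
= 5163.8407


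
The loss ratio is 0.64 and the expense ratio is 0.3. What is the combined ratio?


Combined ratio = loss ratio + expense ratio
= 0.64 + 0.3
= 0.94


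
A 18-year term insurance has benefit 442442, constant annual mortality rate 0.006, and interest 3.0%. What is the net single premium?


NSP = benefit * sum_{k=0}^{n-1} k_p_x * q * v^(k+1)
With constant q=0.006, v=0.970874
Sum = 0.078818
NSP = 442442 * 0.078818
= 34872.5323


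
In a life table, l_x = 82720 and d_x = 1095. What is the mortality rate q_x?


q_x = d_x / l_x
= 1095 / 82720
= 0.0132


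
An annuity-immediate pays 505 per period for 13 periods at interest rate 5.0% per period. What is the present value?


PV = PMT * (1 - (1+i)^(-n)) / i
= 505 * (1 - (1+0.05)^(-13)) / 0.05
= 505 * (1 - 0.530321) / 0.05
= 505 * 9.393573
= 4743.7544


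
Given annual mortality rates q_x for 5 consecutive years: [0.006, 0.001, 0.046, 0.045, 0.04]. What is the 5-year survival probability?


p_k = 1 - q_k for each year
Survival = product of (1 - q_k)
= 0.994 * 0.999 * 0.954 * 0.955 * 0.96
= 0.8685


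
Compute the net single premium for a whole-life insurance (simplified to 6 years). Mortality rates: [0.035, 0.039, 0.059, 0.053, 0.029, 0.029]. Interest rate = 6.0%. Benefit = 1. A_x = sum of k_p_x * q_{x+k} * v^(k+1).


v = 0.943396
Year 0: k_p_x=1.0, q=0.035, term=0.033019
Year 1: k_p_x=0.965, q=0.039, term=0.033495
Year 2: k_p_x=0.927365, q=0.059, term=0.045939
Year 3: k_p_x=0.87265, q=0.053, term=0.036635
Year 4: k_p_x=0.8264, q=0.029, term=0.017908
Year 5: k_p_x=0.802434, q=0.029, term=0.016405
A_x = 0.1834


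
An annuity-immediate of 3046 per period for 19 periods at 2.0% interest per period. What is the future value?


FV = PMT * ((1+i)^n - 1) / i
= 3046 * ((1.02)^19 - 1) / 0.02
= 3046 * (1.456811 - 1) / 0.02
= 69572.3416


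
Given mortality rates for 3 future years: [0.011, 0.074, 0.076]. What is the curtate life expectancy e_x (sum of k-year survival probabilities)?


e_x = sum_{k=1}^{n} k_p_x
k_p_x values:
  1_p_x = 0.989
  2_p_x = 0.915814
  3_p_x = 0.846212
e_x = 2.751


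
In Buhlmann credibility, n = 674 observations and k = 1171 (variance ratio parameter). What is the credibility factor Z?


Z = n / (n + k)
= 674 / (674 + 1171)
= 674 / 1845
= 0.3653


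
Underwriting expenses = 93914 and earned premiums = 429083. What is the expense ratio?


Expense ratio = expenses / premiums
= 93914 / 429083
= 0.2189


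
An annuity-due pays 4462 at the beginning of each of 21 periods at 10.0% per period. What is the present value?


PV_due = PMT * (1-(1+i)^(-n))/i * (1+i)
PV_immediate = 38590.4739
PV_due = 38590.4739 * 1.1
= 42449.5213


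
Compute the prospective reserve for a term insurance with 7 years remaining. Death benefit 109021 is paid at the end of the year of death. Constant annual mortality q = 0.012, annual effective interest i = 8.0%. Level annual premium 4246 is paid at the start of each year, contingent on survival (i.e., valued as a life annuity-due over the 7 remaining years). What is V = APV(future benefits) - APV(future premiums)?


v = 1/(1+i) = 0.925926
APV(future benefits) per unit = sum_{k=0}^{6} k_p_x * q * v^(k+1) = 0.060495
APV(future benefits) = 109021 * 0.060495 = 6595.1997
Life annuity-due factor ä_{x:7} = sum_{k=0}^{6} k_p_x * v^k = 5.444529
APV(future premiums) = 4246 * 5.444529 = 23117.4692
V = 6595.1997 - 23117.4692
= -16522.2695


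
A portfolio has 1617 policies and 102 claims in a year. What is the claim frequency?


frequency = claims / policies
= 102 / 1617
= 0.0631


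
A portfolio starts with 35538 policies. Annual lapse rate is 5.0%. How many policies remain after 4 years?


remaining = initial * (1 - lapse)^years
= 35538 * (1 - 0.05)^4
= 35538 * 0.814506
= 28945.9231


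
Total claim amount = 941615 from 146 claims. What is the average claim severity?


severity = total / number
= 941615 / 146
= 6449.4178


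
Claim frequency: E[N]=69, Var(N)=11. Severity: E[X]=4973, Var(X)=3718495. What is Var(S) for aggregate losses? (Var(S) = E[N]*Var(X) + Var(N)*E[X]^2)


Var(S) = E[N]*Var(X) + Var(N)*E[X]^2
= 69*3718495 + 11*4973^2
= 256576155 + 272038019
= 5.2861e+08


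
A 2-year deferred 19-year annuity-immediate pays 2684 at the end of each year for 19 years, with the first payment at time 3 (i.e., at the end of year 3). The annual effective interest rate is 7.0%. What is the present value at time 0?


PV at time 2 of the 19-year annuity-immediate:
a_n = 2684 * (1-(1+0.07)^(-19))/0.07 = 27740.7376
Discount back 2 years to time 0:
PV = 27740.7376 * (1+0.07)^(-2)
= 27740.7376 * 0.873439
= 24229.8346


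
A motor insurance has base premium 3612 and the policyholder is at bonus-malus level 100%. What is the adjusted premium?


adjusted = base * BM_level / 100
= 3612 * 100 / 100
= 3612 * 1.0
= 3612.0


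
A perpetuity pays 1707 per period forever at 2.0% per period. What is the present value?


PV = PMT / i
= 1707 / 0.02
= 85350.0


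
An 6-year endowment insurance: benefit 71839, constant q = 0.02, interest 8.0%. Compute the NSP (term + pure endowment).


Term component = 6347.2492
Pure endowment = 6_p_x * v^6 * benefit = 0.885842 * 0.63017 * 71839 = 40102.7541
NSP = 46450.0033


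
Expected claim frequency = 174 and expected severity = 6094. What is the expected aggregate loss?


E[S] = E[N] * E[X]
= 174 * 6094
= 1.0604e+06


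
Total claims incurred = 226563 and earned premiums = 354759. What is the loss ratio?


Loss ratio = claims / premiums
= 226563 / 354759
= 0.6386


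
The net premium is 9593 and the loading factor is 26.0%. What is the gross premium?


Gross = net * (1 + loading)
= 9593 * (1 + 0.26)
= 9593 * 1.26
= 12087.18


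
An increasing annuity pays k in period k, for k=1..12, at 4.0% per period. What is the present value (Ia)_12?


(Ia)_n = sum_{k=1}^{n} k * v^k, v = 1/(1+i)
v = 0.961538
Sum computed term by term:
(Ia)_12 = 56.6328


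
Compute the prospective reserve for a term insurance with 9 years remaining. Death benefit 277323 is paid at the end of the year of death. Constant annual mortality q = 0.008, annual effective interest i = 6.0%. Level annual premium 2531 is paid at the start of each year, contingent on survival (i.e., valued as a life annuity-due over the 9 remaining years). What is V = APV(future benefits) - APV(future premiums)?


v = 1/(1+i) = 0.943396
APV(future benefits) per unit = sum_{k=0}^{8} k_p_x * q * v^(k+1) = 0.052868
APV(future benefits) = 277323 * 0.052868 = 14661.566
Life annuity-due factor ä_{x:9} = sum_{k=0}^{8} k_p_x * v^k = 7.005036
APV(future premiums) = 2531 * 7.005036 = 17729.7452
V = 14661.566 - 17729.7452
= -3068.1792


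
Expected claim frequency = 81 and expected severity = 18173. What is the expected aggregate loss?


E[S] = E[N] * E[X]
= 81 * 18173
= 1.4720e+06


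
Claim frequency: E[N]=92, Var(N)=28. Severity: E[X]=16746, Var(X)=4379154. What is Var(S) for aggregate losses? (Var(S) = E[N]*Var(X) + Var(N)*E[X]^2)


Var(S) = E[N]*Var(X) + Var(N)*E[X]^2
= 92*4379154 + 28*16746^2
= 402882168 + 7851998448
= 8.2549e+09


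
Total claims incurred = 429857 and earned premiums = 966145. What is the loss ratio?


Loss ratio = claims / premiums
= 429857 / 966145
= 0.4449


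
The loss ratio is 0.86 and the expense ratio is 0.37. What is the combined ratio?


Combined ratio = loss ratio + expense ratio
= 0.86 + 0.37
= 1.23


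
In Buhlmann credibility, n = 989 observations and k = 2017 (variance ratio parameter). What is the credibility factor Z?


Z = n / (n + k)
= 989 / (989 + 2017)
= 989 / 3006
= 0.329


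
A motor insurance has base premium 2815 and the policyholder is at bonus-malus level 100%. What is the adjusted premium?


adjusted = base * BM_level / 100
= 2815 * 100 / 100
= 2815 * 1.0
= 2815.0


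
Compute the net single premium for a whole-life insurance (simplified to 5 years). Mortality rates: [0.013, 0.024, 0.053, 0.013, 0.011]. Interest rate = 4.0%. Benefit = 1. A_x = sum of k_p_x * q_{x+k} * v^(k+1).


v = 0.961538
Year 0: k_p_x=1.0, q=0.013, term=0.0125
Year 1: k_p_x=0.987, q=0.024, term=0.021901
Year 2: k_p_x=0.963312, q=0.053, term=0.045388
Year 3: k_p_x=0.912256, q=0.013, term=0.010137
Year 4: k_p_x=0.900397, q=0.011, term=0.008141
A_x = 0.0981


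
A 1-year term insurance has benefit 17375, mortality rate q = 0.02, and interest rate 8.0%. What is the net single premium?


NSP = benefit * q * v
v = 1/(1+i) = 0.925926
NSP = 17375 * 0.02 * 0.925926
= 321.7593


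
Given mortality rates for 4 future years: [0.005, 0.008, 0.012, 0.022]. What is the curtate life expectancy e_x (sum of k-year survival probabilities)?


e_x = sum_{k=1}^{n} k_p_x
k_p_x values:
  1_p_x = 0.995
  2_p_x = 0.98704
  3_p_x = 0.975196
  4_p_x = 0.953741
e_x = 3.911


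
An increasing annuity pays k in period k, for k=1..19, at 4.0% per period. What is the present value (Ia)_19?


(Ia)_n = sum_{k=1}^{n} k * v^k, v = 1/(1+i)
v = 0.961538
Sum computed term by term:
(Ia)_19 = 116.0273


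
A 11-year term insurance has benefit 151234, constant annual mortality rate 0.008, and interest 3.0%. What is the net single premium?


NSP = benefit * sum_{k=0}^{n-1} k_p_x * q * v^(k+1)
With constant q=0.008, v=0.970874
Sum = 0.071299
NSP = 151234 * 0.071299
= 10782.7912


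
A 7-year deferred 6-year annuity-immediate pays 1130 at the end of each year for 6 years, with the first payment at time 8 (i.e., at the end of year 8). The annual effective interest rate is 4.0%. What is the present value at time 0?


PV at time 7 of the 6-year annuity-immediate:
a_n = 1130 * (1-(1+0.04)^(-6))/0.04 = 5923.6146
Discount back 7 years to time 0:
PV = 5923.6146 * (1+0.04)^(-7)
= 5923.6146 * 0.759918
= 4501.4603


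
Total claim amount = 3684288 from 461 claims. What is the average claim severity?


severity = total / number
= 3684288 / 461
= 7991.9479


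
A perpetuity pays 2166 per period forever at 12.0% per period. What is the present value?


PV = PMT / i
= 2166 / 0.12
= 18050.0


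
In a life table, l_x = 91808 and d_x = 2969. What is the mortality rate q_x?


q_x = d_x / l_x
= 2969 / 91808
= 0.0323


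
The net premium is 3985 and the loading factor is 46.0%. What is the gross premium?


Gross = net * (1 + loading)
= 3985 * (1 + 0.46)
= 3985 * 1.46
= 5818.1


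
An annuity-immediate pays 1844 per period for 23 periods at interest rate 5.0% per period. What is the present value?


PV = PMT * (1 - (1+i)^(-n)) / i
= 1844 * (1 - (1+0.05)^(-23)) / 0.05
= 1844 * (1 - 0.325571) / 0.05
= 1844 * 13.488574
= 24872.9302


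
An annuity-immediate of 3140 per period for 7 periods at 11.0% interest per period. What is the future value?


FV = PMT * ((1+i)^n - 1) / i
= 3140 * ((1.11)^7 - 1) / 0.11
= 3140 * (2.07616 - 1) / 0.11
= 30719.4807


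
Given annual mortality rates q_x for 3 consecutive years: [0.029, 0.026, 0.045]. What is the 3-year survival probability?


p_k = 1 - q_k for each year
Survival = product of (1 - q_k)
= 0.971 * 0.974 * 0.955
= 0.9032


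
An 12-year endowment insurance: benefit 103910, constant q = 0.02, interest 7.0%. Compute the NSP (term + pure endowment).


Term component = 15045.6228
Pure endowment = 12_p_x * v^12 * benefit = 0.784717 * 0.444012 * 103910 = 36204.6973
NSP = 51250.3201


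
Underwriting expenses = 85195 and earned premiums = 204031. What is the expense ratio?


Expense ratio = expenses / premiums
= 85195 / 204031
= 0.4176


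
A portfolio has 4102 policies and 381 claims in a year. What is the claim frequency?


frequency = claims / policies
= 381 / 4102
= 0.0929


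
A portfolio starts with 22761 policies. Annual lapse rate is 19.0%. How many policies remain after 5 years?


remaining = initial * (1 - lapse)^years
= 22761 * (1 - 0.19)^5
= 22761 * 0.348678
= 7936.27


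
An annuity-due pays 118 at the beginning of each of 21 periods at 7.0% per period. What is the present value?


PV_due = PMT * (1-(1+i)^(-n))/i * (1+i)
PV_immediate = 1278.5922
PV_due = 1278.5922 * 1.07
= 1368.0937


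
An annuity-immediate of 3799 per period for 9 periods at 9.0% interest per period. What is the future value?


FV = PMT * ((1+i)^n - 1) / i
= 3799 * ((1.09)^9 - 1) / 0.09
= 3799 * (2.171893 - 1) / 0.09
= 49466.9174


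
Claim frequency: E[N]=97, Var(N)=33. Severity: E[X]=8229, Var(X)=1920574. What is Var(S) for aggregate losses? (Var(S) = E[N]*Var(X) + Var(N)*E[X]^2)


Var(S) = E[N]*Var(X) + Var(N)*E[X]^2
= 97*1920574 + 33*8229^2
= 186295678 + 2234642553
= 2.4209e+09


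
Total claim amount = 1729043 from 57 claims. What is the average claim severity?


severity = total / number
= 1729043 / 57
= 30334.0877


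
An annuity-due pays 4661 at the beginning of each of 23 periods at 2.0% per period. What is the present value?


PV_due = PMT * (1-(1+i)^(-n))/i * (1+i)
PV_immediate = 85259.9634
PV_due = 85259.9634 * 1.02
= 86965.1626


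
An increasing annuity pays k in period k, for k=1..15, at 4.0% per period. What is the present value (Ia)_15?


(Ia)_n = sum_{k=1}^{n} k * v^k, v = 1/(1+i)
v = 0.961538
Sum computed term by term:
(Ia)_15 = 80.8539


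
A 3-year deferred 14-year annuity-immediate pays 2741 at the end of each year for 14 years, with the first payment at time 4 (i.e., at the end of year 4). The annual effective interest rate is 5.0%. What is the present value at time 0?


PV at time 3 of the 14-year annuity-immediate:
a_n = 2741 * (1-(1+0.05)^(-14))/0.05 = 27132.1748
Discount back 3 years to time 0:
PV = 27132.1748 * (1+0.05)^(-3)
= 27132.1748 * 0.863838
= 23437.7927


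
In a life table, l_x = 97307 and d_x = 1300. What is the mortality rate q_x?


q_x = d_x / l_x
= 1300 / 97307
= 0.0134


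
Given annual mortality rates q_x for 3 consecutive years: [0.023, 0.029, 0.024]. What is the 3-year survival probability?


p_k = 1 - q_k for each year
Survival = product of (1 - q_k)
= 0.977 * 0.971 * 0.976
= 0.9259


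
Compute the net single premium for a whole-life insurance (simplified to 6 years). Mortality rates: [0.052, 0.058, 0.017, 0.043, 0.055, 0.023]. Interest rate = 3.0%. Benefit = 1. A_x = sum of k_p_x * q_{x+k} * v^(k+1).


v = 0.970874
Year 0: k_p_x=1.0, q=0.052, term=0.050485
Year 1: k_p_x=0.948, q=0.058, term=0.051828
Year 2: k_p_x=0.893016, q=0.017, term=0.013893
Year 3: k_p_x=0.877835, q=0.043, term=0.033538
Year 4: k_p_x=0.840088, q=0.055, term=0.039857
Year 5: k_p_x=0.793883, q=0.023, term=0.015292
A_x = 0.2049


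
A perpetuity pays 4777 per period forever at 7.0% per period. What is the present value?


PV = PMT / i
= 4777 / 0.07
= 68242.8571
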